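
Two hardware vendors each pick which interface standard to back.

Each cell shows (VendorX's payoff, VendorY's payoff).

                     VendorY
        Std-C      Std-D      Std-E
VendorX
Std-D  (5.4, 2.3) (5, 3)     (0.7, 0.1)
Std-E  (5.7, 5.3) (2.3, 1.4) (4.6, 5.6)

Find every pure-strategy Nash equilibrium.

The pure Nash equilibria are (Std-D, Std-D), (Std-E, Std-E).

VendorX against Std-C: payoffs 5.4, 5.7 → best response Std-E.
VendorX against Std-D: payoffs 5, 2.3 → best response Std-D.
VendorX against Std-E: payoffs 0.7, 4.6 → best response Std-E.
VendorY against Std-D: payoffs 2.3, 3, 0.1 → best response Std-D.
VendorY against Std-E: payoffs 5.3, 1.4, 5.6 → best response Std-E.
Mutual best responses: (Std-D, Std-D); (Std-E, Std-E).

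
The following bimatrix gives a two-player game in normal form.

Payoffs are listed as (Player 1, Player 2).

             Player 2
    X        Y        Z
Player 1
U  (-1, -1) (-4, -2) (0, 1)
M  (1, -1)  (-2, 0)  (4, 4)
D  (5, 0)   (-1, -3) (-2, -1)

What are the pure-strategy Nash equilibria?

Pure-strategy Nash equilibria: (M, Z), (D, X)

(U, X): Player 1 can switch to M (-1 → 1). Not NE.
(U, Y): Player 1 can switch to M (-4 → -2). Not NE.
(U, Z): Player 1 can switch to M (0 → 4). Not NE.
(M, X): Player 1 can switch to D (1 → 5). Not NE.
(M, Y): Player 1 can switch to D (-2 → -1). Not NE.
(M, Z): Player 1 gets 4, best alternative 0; Player 2 gets 4, best alternative 0. No profitable deviation — NE.
(D, X): Player 1 gets 5, best alternative 1; Player 2 gets 0, best alternative -1. No profitable deviation — NE.
(D, Y): Player 2 can switch to X (-3 → 0). Not NE.
(D, Z): Player 1 can switch to U (-2 → 0). Not NE.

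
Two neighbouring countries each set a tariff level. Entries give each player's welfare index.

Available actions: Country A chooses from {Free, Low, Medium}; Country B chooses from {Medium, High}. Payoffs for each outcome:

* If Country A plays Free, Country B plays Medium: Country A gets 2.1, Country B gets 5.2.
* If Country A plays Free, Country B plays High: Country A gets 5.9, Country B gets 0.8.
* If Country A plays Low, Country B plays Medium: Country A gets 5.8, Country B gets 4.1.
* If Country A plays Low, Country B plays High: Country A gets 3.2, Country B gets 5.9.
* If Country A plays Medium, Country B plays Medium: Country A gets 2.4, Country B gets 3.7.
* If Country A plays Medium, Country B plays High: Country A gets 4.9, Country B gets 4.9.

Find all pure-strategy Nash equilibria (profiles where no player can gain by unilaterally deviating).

(Free, Medium): Country A can switch to Low (2.1 → 5.8). Not NE.
(Free, High): Country B can switch to Medium (0.8 → 5.2). Not NE.
(Low, Medium): Country B can switch to High (4.1 → 5.9). Not NE.
(Low, High): Country A can switch to Free (3.2 → 5.9). Not NE.
(Medium, Medium): Country A can switch to Low (2.4 → 5.8). Not NE.
(Medium, High): Country A can switch to Free (4.9 → 5.9). Not NE.

This game has no pure Nash equilibrium.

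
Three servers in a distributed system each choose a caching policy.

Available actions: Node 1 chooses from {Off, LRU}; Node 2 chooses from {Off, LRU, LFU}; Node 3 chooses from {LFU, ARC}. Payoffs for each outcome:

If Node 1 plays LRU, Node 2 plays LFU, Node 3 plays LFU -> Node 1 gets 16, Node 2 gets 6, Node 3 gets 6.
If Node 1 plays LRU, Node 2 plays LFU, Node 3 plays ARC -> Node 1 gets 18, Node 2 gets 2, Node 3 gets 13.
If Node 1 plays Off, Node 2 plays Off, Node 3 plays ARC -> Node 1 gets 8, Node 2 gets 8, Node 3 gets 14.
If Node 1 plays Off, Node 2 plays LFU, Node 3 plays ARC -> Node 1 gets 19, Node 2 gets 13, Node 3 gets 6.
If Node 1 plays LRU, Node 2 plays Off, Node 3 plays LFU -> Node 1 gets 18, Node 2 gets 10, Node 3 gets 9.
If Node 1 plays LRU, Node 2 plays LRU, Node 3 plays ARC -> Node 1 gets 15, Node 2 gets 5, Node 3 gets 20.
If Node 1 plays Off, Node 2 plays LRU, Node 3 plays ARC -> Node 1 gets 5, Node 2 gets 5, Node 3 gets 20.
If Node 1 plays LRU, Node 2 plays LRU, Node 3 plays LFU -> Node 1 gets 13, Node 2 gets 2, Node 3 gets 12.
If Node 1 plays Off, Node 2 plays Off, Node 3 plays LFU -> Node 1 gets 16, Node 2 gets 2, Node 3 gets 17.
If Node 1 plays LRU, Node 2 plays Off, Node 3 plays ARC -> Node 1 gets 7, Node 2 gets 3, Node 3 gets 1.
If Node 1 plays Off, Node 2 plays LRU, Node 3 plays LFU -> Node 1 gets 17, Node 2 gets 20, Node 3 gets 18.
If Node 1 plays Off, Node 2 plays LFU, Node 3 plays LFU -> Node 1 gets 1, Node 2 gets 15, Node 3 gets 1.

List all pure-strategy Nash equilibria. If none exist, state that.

The pure Nash equilibria are (Off, LFU, ARC) and (LRU, Off, LFU) and (LRU, LRU, ARC).

Mark each player's best response to every combination of opponents' strategies; a profile where every player is best-responding is a pure Nash equilibrium.
Node 1 against (Off, LFU): payoffs 16, 18 → best response LRU.
Node 1 against (Off, ARC): payoffs 8, 7 → best response Off.
Node 1 against (LRU, LFU): payoffs 17, 13 → best response Off.
Node 1 against (LRU, ARC): payoffs 5, 15 → best response LRU.
Node 1 against (LFU, LFU): payoffs 1, 16 → best response LRU.
Node 1 against (LFU, ARC): payoffs 19, 18 → best response Off.
Node 2 against (Off, LFU): payoffs 2, 20, 15 → best response LRU.
Node 2 against (Off, ARC): payoffs 8, 5, 13 → best response LFU.
Node 2 against (LRU, LFU): payoffs 10, 2, 6 → best response Off.
Node 2 against (LRU, ARC): payoffs 3, 5, 2 → best response LRU.
Node 3 against (Off, Off): payoffs 17, 14 → best response LFU.
Node 3 against (Off, LRU): payoffs 18, 20 → best response ARC.
Node 3 against (Off, LFU): payoffs 1, 6 → best response ARC.
Node 3 against (LRU, Off): payoffs 9, 1 → best response LFU.
Node 3 against (LRU, LRU): payoffs 12, 20 → best response ARC.
Node 3 against (LRU, LFU): payoffs 6, 13 → best response ARC.
Mutual best responses: (Off, LFU, ARC); (LRU, Off, LFU); (LRU, LRU, ARC).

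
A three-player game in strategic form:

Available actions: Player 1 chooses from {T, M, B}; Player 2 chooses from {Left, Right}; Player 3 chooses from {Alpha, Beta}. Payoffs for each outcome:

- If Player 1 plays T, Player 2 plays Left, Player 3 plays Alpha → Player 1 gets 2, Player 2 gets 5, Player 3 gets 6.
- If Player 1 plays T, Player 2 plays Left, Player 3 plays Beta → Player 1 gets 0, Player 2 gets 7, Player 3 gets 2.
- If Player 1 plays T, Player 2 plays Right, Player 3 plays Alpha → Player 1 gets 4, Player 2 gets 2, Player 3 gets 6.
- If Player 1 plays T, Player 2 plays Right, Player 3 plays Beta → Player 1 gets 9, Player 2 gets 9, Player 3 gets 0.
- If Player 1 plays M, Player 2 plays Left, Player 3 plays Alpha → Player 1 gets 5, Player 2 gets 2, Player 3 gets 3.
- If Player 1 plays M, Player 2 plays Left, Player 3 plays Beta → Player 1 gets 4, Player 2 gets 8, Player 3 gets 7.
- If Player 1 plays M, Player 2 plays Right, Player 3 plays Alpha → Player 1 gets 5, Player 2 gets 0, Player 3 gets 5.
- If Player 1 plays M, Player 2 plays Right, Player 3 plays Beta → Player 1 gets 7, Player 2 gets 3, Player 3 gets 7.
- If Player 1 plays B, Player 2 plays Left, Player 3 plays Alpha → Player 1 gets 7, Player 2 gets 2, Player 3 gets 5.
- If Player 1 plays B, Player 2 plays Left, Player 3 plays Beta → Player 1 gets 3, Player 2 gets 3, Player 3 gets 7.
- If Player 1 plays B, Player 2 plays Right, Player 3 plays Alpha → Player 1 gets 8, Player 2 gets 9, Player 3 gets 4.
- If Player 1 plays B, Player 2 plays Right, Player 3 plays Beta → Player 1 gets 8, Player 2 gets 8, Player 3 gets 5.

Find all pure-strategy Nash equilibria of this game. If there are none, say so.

Pure NE: (M, Left, Beta)

(T, Left, Alpha): Player 1 can switch to M (2 → 5). Not NE.
(T, Left, Beta): Player 1 can switch to M (0 → 4). Not NE.
(T, Right, Alpha): Player 1 can switch to M (4 → 5). Not NE.
(T, Right, Beta): Player 3 can switch to Alpha (0 → 6). Not NE.
(M, Left, Alpha): Player 1 can switch to B (5 → 7). Not NE.
(M, Left, Beta): Player 1 gets 4, best alternative 3; Player 2 gets 8, best alternative 3; Player 3 gets 7, best alternative 3. No profitable deviation — NE.
(M, Right, Alpha): Player 1 can switch to B (5 → 8). Not NE.
(M, Right, Beta): Player 1 can switch to T (7 → 9). Not NE.
(B, Left, Alpha): Player 2 can switch to Right (2 → 9). Not NE.
(B, Left, Beta): Player 1 can switch to M (3 → 4). Not NE.
(B, Right, Alpha): Player 3 can switch to Beta (4 → 5). Not NE.
(B, Right, Beta): Player 1 can switch to T (8 → 9). Not NE.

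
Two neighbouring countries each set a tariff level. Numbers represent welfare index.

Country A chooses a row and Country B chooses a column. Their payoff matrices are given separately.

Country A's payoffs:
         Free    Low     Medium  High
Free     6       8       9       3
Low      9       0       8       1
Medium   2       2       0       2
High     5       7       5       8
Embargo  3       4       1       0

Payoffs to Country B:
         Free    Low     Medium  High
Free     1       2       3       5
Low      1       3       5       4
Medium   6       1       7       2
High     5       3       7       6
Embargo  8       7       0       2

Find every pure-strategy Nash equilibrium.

none

Country A against Free: payoffs 6, 9, 2, 5, 3 → best response Low.
Country A against Low: payoffs 8, 0, 2, 7, 4 → best response Free.
Country A against Medium: payoffs 9, 8, 0, 5, 1 → best response Free.
Country A against High: payoffs 3, 1, 2, 8, 0 → best response High.
Country B against Free: payoffs 1, 2, 3, 5 → best response High.
Country B against Low: payoffs 1, 3, 5, 4 → best response Medium.
Country B against Medium: payoffs 6, 1, 7, 2 → best response Medium.
Country B against High: payoffs 5, 3, 7, 6 → best response Medium.
Country B against Embargo: payoffs 8, 7, 0, 2 → best response Free.
No profile is a mutual best response for all players.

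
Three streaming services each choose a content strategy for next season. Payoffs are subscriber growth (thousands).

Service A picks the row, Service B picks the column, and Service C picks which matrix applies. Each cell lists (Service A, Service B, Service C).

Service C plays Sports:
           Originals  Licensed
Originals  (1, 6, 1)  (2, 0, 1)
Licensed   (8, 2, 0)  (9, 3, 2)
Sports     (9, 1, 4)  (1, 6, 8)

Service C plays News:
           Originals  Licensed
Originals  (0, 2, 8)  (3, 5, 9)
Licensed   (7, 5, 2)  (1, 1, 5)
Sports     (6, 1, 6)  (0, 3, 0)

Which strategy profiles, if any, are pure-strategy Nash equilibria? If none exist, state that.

Service A against (Originals, Sports): payoffs 1, 8, 9 → best response Sports.
Service A against (Originals, News): payoffs 0, 7, 6 → best response Licensed.
Service A against (Licensed, Sports): payoffs 2, 9, 1 → best response Licensed.
Service A against (Licensed, News): payoffs 3, 1, 0 → best response Originals.
Service B against (Originals, Sports): payoffs 6, 0 → best response Originals.
Service B against (Originals, News): payoffs 2, 5 → best response Licensed.
Service B against (Licensed, Sports): payoffs 2, 3 → best response Licensed.
Service B against (Licensed, News): payoffs 5, 1 → best response Originals.
Service B against (Sports, Sports): payoffs 1, 6 → best response Licensed.
Service B against (Sports, News): payoffs 1, 3 → best response Licensed.
Service C against (Originals, Originals): payoffs 1, 8 → best response News.
Service C against (Originals, Licensed): payoffs 1, 9 → best response News.
Service C against (Licensed, Originals): payoffs 0, 2 → best response News.
Service C against (Licensed, Licensed): payoffs 2, 5 → best response News.
Service C against (Sports, Originals): payoffs 4, 6 → best response News.
Service C against (Sports, Licensed): payoffs 8, 0 → best response Sports.
Mutual best responses: (Originals, Licensed, News); (Licensed, Originals, News).

(Originals, Licensed, News); (Licensed, Originals, News)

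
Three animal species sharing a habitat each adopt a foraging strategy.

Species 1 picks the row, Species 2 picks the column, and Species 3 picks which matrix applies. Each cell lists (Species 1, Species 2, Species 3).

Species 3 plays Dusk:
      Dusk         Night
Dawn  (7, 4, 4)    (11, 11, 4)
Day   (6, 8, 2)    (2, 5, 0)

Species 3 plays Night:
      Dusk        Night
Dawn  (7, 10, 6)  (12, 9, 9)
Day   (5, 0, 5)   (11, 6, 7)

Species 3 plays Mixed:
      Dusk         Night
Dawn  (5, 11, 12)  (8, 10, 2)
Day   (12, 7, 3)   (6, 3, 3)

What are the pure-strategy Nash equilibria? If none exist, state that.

Species 1 against (Dusk, Dusk): payoffs 7, 6 → best response Dawn.
Species 1 against (Dusk, Night): payoffs 7, 5 → best response Dawn.
Species 1 against (Dusk, Mixed): payoffs 5, 12 → best response Day.
Species 1 against (Night, Dusk): payoffs 11, 2 → best response Dawn.
Species 1 against (Night, Night): payoffs 12, 11 → best response Dawn.
Species 1 against (Night, Mixed): payoffs 8, 6 → best response Dawn.
Species 2 against (Dawn, Dusk): payoffs 4, 11 → best response Night.
Species 2 against (Dawn, Night): payoffs 10, 9 → best response Dusk.
Species 2 against (Dawn, Mixed): payoffs 11, 10 → best response Dusk.
Species 2 against (Day, Dusk): payoffs 8, 5 → best response Dusk.
Species 2 against (Day, Night): payoffs 0, 6 → best response Night.
Species 2 against (Day, Mixed): payoffs 7, 3 → best response Dusk.
Species 3 against (Dawn, Dusk): payoffs 4, 6, 12 → best response Mixed.
Species 3 against (Dawn, Night): payoffs 4, 9, 2 → best response Night.
Species 3 against (Day, Dusk): payoffs 2, 5, 3 → best response Night.
Species 3 against (Day, Night): payoffs 0, 7, 3 → best response Night.
No profile is a mutual best response for all players.

This game has no pure Nash equilibrium.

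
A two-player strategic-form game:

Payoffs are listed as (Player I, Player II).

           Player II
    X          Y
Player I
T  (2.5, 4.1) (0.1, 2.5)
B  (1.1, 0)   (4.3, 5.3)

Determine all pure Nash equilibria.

Player I against X: payoffs 2.5, 1.1 → best response T.
Player I against Y: payoffs 0.1, 4.3 → best response B.
Player II against T: payoffs 4.1, 2.5 → best response X.
Player II against B: payoffs 0, 5.3 → best response Y.
Mutual best responses: (T, X); (B, Y).

(T, X) and (B, Y)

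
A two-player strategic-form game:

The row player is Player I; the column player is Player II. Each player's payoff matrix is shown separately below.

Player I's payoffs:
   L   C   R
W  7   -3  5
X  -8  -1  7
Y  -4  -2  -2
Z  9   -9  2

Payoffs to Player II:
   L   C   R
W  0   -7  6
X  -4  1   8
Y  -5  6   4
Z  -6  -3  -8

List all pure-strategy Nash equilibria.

Pure NE: (X, R)

Mark each player's best response to every combination of opponents' strategies; a profile where every player is best-responding is a pure Nash equilibrium.
Player I against L: payoffs 7, -8, -4, 9 → best response Z.
Player I against C: payoffs -3, -1, -2, -9 → best response X.
Player I against R: payoffs 5, 7, -2, 2 → best response X.
Player II against W: payoffs 0, -7, 6 → best response R.
Player II against X: payoffs -4, 1, 8 → best response R.
Player II against Y: payoffs -5, 6, 4 → best response C.
Player II against Z: payoffs -6, -3, -8 → best response C.
Mutual best responses: (X, R).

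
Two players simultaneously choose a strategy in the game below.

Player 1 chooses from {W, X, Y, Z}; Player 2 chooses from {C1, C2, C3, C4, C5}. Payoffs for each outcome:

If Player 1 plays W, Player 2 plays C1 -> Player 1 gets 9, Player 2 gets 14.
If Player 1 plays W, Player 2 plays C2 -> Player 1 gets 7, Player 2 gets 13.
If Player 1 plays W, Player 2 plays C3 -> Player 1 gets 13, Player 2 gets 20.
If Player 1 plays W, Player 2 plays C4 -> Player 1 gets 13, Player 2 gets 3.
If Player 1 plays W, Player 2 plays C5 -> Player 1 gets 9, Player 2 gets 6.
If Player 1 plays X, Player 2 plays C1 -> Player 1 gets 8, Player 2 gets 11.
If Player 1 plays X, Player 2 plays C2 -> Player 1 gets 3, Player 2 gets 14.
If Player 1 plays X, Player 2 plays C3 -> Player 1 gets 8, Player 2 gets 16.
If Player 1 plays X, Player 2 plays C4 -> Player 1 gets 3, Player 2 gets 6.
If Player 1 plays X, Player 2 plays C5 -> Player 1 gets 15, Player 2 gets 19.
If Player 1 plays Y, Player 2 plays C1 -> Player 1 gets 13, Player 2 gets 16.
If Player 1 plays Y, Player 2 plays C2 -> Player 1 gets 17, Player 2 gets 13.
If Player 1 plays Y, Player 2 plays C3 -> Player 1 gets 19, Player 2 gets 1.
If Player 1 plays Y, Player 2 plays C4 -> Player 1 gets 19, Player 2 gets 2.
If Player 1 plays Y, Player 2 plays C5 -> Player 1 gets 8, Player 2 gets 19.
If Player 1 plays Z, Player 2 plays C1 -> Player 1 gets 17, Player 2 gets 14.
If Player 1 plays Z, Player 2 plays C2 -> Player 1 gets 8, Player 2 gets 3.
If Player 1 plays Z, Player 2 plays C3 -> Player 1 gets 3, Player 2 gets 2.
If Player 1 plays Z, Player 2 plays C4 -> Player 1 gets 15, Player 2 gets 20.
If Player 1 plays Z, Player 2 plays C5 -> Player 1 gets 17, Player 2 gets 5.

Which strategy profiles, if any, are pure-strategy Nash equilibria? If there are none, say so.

There is no pure-strategy Nash equilibrium.

(W, C1): Player 1 can switch to Y (9 → 13). Not NE.
(W, C2): Player 1 can switch to Y (7 → 17). Not NE.
(W, C3): Player 1 can switch to Y (13 → 19). Not NE.
(W, C4): Player 1 can switch to Y (13 → 19). Not NE.
(W, C5): Player 1 can switch to X (9 → 15). Not NE.
(X, C1): Player 1 can switch to W (8 → 9). Not NE.
(X, C2): Player 1 can switch to W (3 → 7). Not NE.
(X, C3): Player 1 can switch to W (8 → 13). Not NE.
(X, C4): Player 1 can switch to W (3 → 13). Not NE.
(X, C5): Player 1 can switch to Z (15 → 17). Not NE.
(The remaining 10 profiles each have a profitable deviation by the same check.)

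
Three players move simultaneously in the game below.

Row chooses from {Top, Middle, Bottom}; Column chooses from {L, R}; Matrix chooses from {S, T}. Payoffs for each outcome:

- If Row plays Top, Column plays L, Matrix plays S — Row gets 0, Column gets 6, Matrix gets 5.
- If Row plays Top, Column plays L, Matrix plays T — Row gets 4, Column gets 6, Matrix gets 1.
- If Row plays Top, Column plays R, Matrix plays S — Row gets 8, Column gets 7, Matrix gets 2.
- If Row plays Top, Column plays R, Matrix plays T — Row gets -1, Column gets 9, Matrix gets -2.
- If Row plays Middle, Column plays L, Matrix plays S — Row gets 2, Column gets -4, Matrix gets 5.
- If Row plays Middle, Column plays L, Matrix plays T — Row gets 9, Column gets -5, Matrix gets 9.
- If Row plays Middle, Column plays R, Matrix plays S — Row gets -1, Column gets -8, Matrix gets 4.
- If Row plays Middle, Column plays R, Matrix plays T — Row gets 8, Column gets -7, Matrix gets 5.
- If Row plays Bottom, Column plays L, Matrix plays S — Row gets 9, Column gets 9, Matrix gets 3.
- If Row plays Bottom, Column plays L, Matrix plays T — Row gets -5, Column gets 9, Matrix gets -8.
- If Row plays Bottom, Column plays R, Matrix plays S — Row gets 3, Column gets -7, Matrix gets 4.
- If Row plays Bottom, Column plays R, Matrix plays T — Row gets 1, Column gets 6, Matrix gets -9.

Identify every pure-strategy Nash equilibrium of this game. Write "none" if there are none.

(Top, L, S): Row can switch to Middle (0 → 2). Not NE.
(Top, L, T): Row can switch to Middle (4 → 9). Not NE.
(Top, R, S): Row gets 8, best alternative 3; Column gets 7, best alternative 6; Matrix gets 2, best alternative -2. No profitable deviation — NE.
(Top, R, T): Row can switch to Middle (-1 → 8). Not NE.
(Middle, L, S): Row can switch to Bottom (2 → 9). Not NE.
(Middle, L, T): Row gets 9, best alternative 4; Column gets -5, best alternative -7; Matrix gets 9, best alternative 5. No profitable deviation — NE.
(Middle, R, S): Row can switch to Top (-1 → 8). Not NE.
(Middle, R, T): Column can switch to L (-7 → -5). Not NE.
(Bottom, L, S): Row gets 9, best alternative 2; Column gets 9, best alternative -7; Matrix gets 3, best alternative -8. No profitable deviation — NE.
(Bottom, L, T): Row can switch to Top (-5 → 4). Not NE.
(Bottom, R, S): Row can switch to Top (3 → 8). Not NE.
(Bottom, R, T): Row can switch to Middle (1 → 8). Not NE.

The pure Nash equilibria are (Top, R, S), (Middle, L, T), (Bottom, L, S).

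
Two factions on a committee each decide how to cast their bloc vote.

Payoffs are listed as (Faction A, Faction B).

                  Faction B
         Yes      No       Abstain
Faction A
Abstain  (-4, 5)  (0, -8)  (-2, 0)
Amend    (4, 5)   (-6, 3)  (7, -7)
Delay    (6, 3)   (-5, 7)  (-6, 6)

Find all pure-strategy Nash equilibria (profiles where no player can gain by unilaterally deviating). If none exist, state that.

Faction A against Yes: payoffs -4, 4, 6 → best response Delay.
Faction A against No: payoffs 0, -6, -5 → best response Abstain.
Faction A against Abstain: payoffs -2, 7, -6 → best response Amend.
Faction B against Abstain: payoffs 5, -8, 0 → best response Yes.
Faction B against Amend: payoffs 5, 3, -7 → best response Yes.
Faction B against Delay: payoffs 3, 7, 6 → best response No.
No profile is a mutual best response for all players.

This game has no pure Nash equilibrium.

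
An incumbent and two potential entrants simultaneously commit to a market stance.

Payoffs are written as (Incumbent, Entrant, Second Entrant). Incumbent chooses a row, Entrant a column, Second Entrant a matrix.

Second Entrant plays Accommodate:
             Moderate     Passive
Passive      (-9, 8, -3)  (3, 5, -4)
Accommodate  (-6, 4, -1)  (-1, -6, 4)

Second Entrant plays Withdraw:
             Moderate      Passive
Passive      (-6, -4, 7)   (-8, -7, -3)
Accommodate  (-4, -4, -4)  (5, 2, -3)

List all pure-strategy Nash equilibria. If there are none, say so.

The unique pure-strategy Nash equilibrium is (Accommodate, Moderate, Accommodate).

Mark each player's best response to every combination of opponents' strategies; a profile where every player is best-responding is a pure Nash equilibrium.
Incumbent against (Moderate, Accommodate): payoffs -9, -6 → best response Accommodate.
Incumbent against (Moderate, Withdraw): payoffs -6, -4 → best response Accommodate.
Incumbent against (Passive, Accommodate): payoffs 3, -1 → best response Passive.
Incumbent against (Passive, Withdraw): payoffs -8, 5 → best response Accommodate.
Entrant against (Passive, Accommodate): payoffs 8, 5 → best response Moderate.
Entrant against (Passive, Withdraw): payoffs -4, -7 → best response Moderate.
Entrant against (Accommodate, Accommodate): payoffs 4, -6 → best response Moderate.
Entrant against (Accommodate, Withdraw): payoffs -4, 2 → best response Passive.
Second Entrant against (Passive, Moderate): payoffs -3, 7 → best response Withdraw.
Second Entrant against (Passive, Passive): payoffs -4, -3 → best response Withdraw.
Second Entrant against (Accommodate, Moderate): payoffs -1, -4 → best response Accommodate.
Second Entrant against (Accommodate, Passive): payoffs 4, -3 → best response Accommodate.
Mutual best responses: (Accommodate, Moderate, Accommodate).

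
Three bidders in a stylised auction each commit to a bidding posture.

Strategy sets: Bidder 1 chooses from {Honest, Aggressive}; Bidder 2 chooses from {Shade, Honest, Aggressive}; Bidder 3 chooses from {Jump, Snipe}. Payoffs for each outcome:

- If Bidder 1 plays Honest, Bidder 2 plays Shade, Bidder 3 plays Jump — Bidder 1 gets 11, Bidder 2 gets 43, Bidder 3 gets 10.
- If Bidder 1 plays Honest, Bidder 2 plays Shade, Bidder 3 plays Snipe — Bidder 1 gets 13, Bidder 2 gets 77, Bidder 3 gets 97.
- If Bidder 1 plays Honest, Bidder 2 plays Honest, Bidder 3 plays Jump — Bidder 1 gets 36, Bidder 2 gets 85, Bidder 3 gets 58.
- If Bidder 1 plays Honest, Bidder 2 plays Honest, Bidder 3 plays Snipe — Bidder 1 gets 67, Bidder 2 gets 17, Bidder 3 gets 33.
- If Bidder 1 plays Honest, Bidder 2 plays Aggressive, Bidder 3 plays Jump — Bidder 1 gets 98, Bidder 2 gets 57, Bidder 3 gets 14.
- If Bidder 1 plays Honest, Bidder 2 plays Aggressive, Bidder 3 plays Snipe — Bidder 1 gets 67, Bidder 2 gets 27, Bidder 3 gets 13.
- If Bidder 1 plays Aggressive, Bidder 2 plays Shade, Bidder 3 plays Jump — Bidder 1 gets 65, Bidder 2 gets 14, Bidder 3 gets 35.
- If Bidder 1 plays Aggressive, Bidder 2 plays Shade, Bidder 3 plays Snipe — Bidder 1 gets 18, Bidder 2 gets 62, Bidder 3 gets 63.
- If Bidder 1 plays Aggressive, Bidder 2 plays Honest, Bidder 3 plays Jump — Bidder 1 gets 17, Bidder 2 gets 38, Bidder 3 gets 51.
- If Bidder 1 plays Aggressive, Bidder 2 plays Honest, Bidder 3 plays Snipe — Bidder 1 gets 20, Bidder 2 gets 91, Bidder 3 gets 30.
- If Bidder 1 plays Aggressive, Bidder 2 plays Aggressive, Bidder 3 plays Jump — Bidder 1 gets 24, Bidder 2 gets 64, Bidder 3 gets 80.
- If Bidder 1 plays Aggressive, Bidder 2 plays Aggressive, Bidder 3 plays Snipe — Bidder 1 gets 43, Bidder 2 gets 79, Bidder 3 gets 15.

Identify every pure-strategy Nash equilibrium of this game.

Bidder 1 against (Shade, Jump): payoffs 11, 65 → best response Aggressive.
Bidder 1 against (Shade, Snipe): payoffs 13, 18 → best response Aggressive.
Bidder 1 against (Honest, Jump): payoffs 36, 17 → best response Honest.
Bidder 1 against (Honest, Snipe): payoffs 67, 20 → best response Honest.
Bidder 1 against (Aggressive, Jump): payoffs 98, 24 → best response Honest.
Bidder 1 against (Aggressive, Snipe): payoffs 67, 43 → best response Honest.
Bidder 2 against (Honest, Jump): payoffs 43, 85, 57 → best response Honest.
Bidder 2 against (Honest, Snipe): payoffs 77, 17, 27 → best response Shade.
Bidder 2 against (Aggressive, Jump): payoffs 14, 38, 64 → best response Aggressive.
Bidder 2 against (Aggressive, Snipe): payoffs 62, 91, 79 → best response Honest.
Bidder 3 against (Honest, Shade): payoffs 10, 97 → best response Snipe.
Bidder 3 against (Honest, Honest): payoffs 58, 33 → best response Jump.
Bidder 3 against (Honest, Aggressive): payoffs 14, 13 → best response Jump.
Bidder 3 against (Aggressive, Shade): payoffs 35, 63 → best response Snipe.
Bidder 3 against (Aggressive, Honest): payoffs 51, 30 → best response Jump.
Bidder 3 against (Aggressive, Aggressive): payoffs 80, 15 → best response Jump.
Mutual best responses: (Honest, Honest, Jump).

Pure NE: (Honest, Honest, Jump)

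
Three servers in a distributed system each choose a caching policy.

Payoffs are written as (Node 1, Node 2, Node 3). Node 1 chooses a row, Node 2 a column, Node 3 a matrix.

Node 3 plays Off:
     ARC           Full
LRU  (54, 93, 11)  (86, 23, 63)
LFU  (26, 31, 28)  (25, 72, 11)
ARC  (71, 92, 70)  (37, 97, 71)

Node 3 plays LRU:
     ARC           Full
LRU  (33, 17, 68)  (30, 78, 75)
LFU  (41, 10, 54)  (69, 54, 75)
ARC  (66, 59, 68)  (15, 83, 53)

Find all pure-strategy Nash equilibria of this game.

(LFU, Full, LRU)

For each strategy profile, look for a profitable unilateral deviation.
(LRU, ARC, Off): Node 1 can switch to ARC (54 → 71). Not NE.
(LRU, ARC, LRU): Node 1 can switch to LFU (33 → 41). Not NE.
(LRU, Full, Off): Node 2 can switch to ARC (23 → 93). Not NE.
(LRU, Full, LRU): Node 1 can switch to LFU (30 → 69). Not NE.
(LFU, ARC, Off): Node 1 can switch to LRU (26 → 54). Not NE.
(LFU, ARC, LRU): Node 1 can switch to ARC (41 → 66). Not NE.
(LFU, Full, Off): Node 1 can switch to LRU (25 → 86). Not NE.
(LFU, Full, LRU): Node 1 gets 69, best alternative 30; Node 2 gets 54, best alternative 10; Node 3 gets 75, best alternative 11. No profitable deviation — NE.
(ARC, ARC, Off): Node 2 can switch to Full (92 → 97). Not NE.
(ARC, ARC, LRU): Node 2 can switch to Full (59 → 83). Not NE.
(ARC, Full, Off): Node 1 can switch to LRU (37 → 86). Not NE.
(ARC, Full, LRU): Node 1 can switch to LRU (15 → 30). Not NE.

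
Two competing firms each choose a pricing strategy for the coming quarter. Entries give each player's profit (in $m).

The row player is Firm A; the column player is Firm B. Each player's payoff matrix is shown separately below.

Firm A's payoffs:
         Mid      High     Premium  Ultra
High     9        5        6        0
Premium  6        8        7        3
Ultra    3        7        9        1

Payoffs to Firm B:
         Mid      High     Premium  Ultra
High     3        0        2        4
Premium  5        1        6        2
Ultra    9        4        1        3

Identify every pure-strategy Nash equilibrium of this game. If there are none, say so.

For each player, find the best response to each opponent profile; mutual best responses are the pure NE.
Firm A against Mid: payoffs 9, 6, 3 → best response High.
Firm A against High: payoffs 5, 8, 7 → best response Premium.
Firm A against Premium: payoffs 6, 7, 9 → best response Ultra.
Firm A against Ultra: payoffs 0, 3, 1 → best response Premium.
Firm B against High: payoffs 3, 0, 2, 4 → best response Ultra.
Firm B against Premium: payoffs 5, 1, 6, 2 → best response Premium.
Firm B against Ultra: payoffs 9, 4, 1, 3 → best response Mid.
No profile is a mutual best response for all players.

No pure-strategy Nash equilibrium.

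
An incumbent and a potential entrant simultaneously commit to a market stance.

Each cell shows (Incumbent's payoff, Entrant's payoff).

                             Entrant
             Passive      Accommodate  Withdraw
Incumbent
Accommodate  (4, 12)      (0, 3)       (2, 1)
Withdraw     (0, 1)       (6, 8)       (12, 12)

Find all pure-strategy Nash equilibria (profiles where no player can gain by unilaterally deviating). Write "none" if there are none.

Pure-strategy Nash equilibria: (Accommodate, Passive) and (Withdraw, Withdraw)

For each player, find the best response to each opponent profile; mutual best responses are the pure NE.
Incumbent against Passive: payoffs 4, 0 → best response Accommodate.
Incumbent against Accommodate: payoffs 0, 6 → best response Withdraw.
Incumbent against Withdraw: payoffs 2, 12 → best response Withdraw.
Entrant against Accommodate: payoffs 12, 3, 1 → best response Passive.
Entrant against Withdraw: payoffs 1, 8, 12 → best response Withdraw.
Mutual best responses: (Accommodate, Passive); (Withdraw, Withdraw).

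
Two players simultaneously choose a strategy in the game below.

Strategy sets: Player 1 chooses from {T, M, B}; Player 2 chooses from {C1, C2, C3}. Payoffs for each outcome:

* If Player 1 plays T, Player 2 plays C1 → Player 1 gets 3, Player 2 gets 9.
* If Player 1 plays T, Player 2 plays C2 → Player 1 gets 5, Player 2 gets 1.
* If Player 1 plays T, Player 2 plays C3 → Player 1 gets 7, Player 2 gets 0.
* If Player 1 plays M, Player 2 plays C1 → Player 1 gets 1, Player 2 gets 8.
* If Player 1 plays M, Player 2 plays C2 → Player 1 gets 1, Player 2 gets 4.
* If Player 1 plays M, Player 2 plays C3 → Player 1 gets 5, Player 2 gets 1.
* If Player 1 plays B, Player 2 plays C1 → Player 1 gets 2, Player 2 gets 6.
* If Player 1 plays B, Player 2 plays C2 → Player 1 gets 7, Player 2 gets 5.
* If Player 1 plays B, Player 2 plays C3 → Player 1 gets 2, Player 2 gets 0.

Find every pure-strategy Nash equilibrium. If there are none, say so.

Player 1 against C1: payoffs 3, 1, 2 → best response T.
Player 1 against C2: payoffs 5, 1, 7 → best response B.
Player 1 against C3: payoffs 7, 5, 2 → best response T.
Player 2 against T: payoffs 9, 1, 0 → best response C1.
Player 2 against M: payoffs 8, 4, 1 → best response C1.
Player 2 against B: payoffs 6, 5, 0 → best response C1.
Mutual best responses: (T, C1).

The unique pure-strategy Nash equilibrium is (T, C1).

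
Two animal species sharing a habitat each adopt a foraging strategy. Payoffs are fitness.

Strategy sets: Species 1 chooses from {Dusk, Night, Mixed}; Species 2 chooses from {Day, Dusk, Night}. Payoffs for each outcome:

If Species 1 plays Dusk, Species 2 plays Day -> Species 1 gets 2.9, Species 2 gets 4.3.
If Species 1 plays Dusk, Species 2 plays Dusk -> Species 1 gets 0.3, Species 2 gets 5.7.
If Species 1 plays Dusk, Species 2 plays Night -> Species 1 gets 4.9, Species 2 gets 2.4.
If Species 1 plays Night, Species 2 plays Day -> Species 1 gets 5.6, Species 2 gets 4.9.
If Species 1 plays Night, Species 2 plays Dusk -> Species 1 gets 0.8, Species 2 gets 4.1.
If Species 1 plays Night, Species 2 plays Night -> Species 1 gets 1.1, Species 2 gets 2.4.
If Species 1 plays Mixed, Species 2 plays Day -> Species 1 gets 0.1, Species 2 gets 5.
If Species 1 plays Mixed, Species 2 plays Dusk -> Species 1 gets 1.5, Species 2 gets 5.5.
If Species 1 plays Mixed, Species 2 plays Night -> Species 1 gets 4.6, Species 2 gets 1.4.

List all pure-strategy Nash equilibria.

Pure-strategy Nash equilibria: (Night, Day); (Mixed, Dusk)

(Dusk, Day): Species 1 can switch to Night (2.9 → 5.6). Not NE.
(Dusk, Dusk): Species 1 can switch to Night (0.3 → 0.8). Not NE.
(Dusk, Night): Species 2 can switch to Day (2.4 → 4.3). Not NE.
(Night, Day): Species 1 gets 5.6, best alternative 2.9; Species 2 gets 4.9, best alternative 4.1. No profitable deviation — NE.
(Night, Dusk): Species 1 can switch to Mixed (0.8 → 1.5). Not NE.
(Night, Night): Species 1 can switch to Dusk (1.1 → 4.9). Not NE.
(Mixed, Day): Species 1 can switch to Dusk (0.1 → 2.9). Not NE.
(Mixed, Dusk): Species 1 gets 1.5, best alternative 0.8; Species 2 gets 5.5, best alternative 5. No profitable deviation — NE.
(Mixed, Night): Species 1 can switch to Dusk (4.6 → 4.9). Not NE.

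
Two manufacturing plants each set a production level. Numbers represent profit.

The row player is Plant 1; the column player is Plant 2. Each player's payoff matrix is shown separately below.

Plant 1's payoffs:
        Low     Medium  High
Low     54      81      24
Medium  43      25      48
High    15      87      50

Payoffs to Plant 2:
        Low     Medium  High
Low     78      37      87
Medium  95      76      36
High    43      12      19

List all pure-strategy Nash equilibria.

For each player, find the best response to each opponent profile; mutual best responses are the pure NE.
Plant 1 against Low: payoffs 54, 43, 15 → best response Low.
Plant 1 against Medium: payoffs 81, 25, 87 → best response High.
Plant 1 against High: payoffs 24, 48, 50 → best response High.
Plant 2 against Low: payoffs 78, 37, 87 → best response High.
Plant 2 against Medium: payoffs 95, 76, 36 → best response Low.
Plant 2 against High: payoffs 43, 12, 19 → best response Low.
No profile is a mutual best response for all players.

This game has no pure Nash equilibrium.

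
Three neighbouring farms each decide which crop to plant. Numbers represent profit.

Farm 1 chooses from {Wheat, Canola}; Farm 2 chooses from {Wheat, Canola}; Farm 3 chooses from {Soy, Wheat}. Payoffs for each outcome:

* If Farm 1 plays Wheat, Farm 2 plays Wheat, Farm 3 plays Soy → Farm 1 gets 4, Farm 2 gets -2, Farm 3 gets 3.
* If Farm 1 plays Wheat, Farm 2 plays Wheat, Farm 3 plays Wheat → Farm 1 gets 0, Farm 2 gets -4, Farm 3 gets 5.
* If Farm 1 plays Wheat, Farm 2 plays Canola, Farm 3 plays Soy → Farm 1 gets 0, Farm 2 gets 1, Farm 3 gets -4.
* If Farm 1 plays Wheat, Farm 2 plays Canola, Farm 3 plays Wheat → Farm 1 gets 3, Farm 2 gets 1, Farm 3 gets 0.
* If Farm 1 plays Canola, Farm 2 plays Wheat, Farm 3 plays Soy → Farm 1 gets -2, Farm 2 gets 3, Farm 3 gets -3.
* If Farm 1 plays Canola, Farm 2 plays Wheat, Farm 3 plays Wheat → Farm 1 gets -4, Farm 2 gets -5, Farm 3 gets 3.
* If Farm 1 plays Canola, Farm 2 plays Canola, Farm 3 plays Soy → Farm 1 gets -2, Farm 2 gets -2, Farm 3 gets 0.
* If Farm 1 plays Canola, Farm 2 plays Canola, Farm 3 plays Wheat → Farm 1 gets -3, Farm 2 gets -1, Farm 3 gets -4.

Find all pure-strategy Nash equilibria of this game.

The unique pure-strategy Nash equilibrium is (Wheat, Canola, Wheat).

Mark each player's best response to every combination of opponents' strategies; a profile where every player is best-responding is a pure Nash equilibrium.
Farm 1 against (Wheat, Soy): payoffs 4, -2 → best response Wheat.
Farm 1 against (Wheat, Wheat): payoffs 0, -4 → best response Wheat.
Farm 1 against (Canola, Soy): payoffs 0, -2 → best response Wheat.
Farm 1 against (Canola, Wheat): payoffs 3, -3 → best response Wheat.
Farm 2 against (Wheat, Soy): payoffs -2, 1 → best response Canola.
Farm 2 against (Wheat, Wheat): payoffs -4, 1 → best response Canola.
Farm 2 against (Canola, Soy): payoffs 3, -2 → best response Wheat.
Farm 2 against (Canola, Wheat): payoffs -5, -1 → best response Canola.
Farm 3 against (Wheat, Wheat): payoffs 3, 5 → best response Wheat.
Farm 3 against (Wheat, Canola): payoffs -4, 0 → best response Wheat.
Farm 3 against (Canola, Wheat): payoffs -3, 3 → best response Wheat.
Farm 3 against (Canola, Canola): payoffs 0, -4 → best response Soy.
Mutual best responses: (Wheat, Canola, Wheat).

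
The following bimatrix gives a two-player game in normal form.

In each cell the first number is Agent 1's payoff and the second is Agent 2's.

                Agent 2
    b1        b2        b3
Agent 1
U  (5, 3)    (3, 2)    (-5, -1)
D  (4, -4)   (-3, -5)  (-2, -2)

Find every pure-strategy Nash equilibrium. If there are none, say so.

Pure-strategy Nash equilibria: (U, b1); (D, b3)

Agent 1 against b1: payoffs 5, 4 → best response U.
Agent 1 against b2: payoffs 3, -3 → best response U.
Agent 1 against b3: payoffs -5, -2 → best response D.
Agent 2 against U: payoffs 3, 2, -1 → best response b1.
Agent 2 against D: payoffs -4, -5, -2 → best response b3.
Mutual best responses: (U, b1); (D, b3).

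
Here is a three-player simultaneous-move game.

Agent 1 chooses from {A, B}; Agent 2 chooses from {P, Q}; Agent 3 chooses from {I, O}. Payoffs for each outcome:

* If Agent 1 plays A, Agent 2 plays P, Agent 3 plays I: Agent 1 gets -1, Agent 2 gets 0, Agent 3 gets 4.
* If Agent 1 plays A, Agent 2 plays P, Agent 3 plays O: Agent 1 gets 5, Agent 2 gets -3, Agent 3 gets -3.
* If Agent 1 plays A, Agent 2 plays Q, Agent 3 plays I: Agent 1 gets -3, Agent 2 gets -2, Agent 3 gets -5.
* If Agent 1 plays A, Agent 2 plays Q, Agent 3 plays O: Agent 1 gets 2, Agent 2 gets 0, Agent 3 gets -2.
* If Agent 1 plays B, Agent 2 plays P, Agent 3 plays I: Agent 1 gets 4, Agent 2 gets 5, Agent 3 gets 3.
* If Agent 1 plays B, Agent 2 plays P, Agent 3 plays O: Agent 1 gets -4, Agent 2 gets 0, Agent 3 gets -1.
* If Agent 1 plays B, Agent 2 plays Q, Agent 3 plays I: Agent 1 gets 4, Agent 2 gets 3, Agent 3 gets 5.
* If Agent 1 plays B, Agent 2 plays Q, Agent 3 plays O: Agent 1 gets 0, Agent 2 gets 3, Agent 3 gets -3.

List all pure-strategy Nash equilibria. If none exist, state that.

(A, P, I): Agent 1 can switch to B (-1 → 4). Not NE.
(A, P, O): Agent 2 can switch to Q (-3 → 0). Not NE.
(A, Q, I): Agent 1 can switch to B (-3 → 4). Not NE.
(A, Q, O): Agent 1 gets 2, best alternative 0; Agent 2 gets 0, best alternative -3; Agent 3 gets -2, best alternative -5. No profitable deviation — NE.
(B, P, I): Agent 1 gets 4, best alternative -1; Agent 2 gets 5, best alternative 3; Agent 3 gets 3, best alternative -1. No profitable deviation — NE.
(B, P, O): Agent 1 can switch to A (-4 → 5). Not NE.
(B, Q, I): Agent 2 can switch to P (3 → 5). Not NE.
(B, Q, O): Agent 1 can switch to A (0 → 2). Not NE.

Pure-strategy Nash equilibria: (A, Q, O) and (B, P, I)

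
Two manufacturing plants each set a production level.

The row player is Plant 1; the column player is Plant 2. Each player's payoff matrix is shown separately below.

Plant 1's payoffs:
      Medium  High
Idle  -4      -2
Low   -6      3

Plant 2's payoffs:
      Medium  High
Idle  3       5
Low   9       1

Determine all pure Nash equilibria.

(Idle, Medium): Plant 2 can switch to High (3 → 5). Not NE.
(Idle, High): Plant 1 can switch to Low (-2 → 3). Not NE.
(Low, Medium): Plant 1 can switch to Idle (-6 → -4). Not NE.
(Low, High): Plant 2 can switch to Medium (1 → 9). Not NE.

No pure-strategy Nash equilibrium.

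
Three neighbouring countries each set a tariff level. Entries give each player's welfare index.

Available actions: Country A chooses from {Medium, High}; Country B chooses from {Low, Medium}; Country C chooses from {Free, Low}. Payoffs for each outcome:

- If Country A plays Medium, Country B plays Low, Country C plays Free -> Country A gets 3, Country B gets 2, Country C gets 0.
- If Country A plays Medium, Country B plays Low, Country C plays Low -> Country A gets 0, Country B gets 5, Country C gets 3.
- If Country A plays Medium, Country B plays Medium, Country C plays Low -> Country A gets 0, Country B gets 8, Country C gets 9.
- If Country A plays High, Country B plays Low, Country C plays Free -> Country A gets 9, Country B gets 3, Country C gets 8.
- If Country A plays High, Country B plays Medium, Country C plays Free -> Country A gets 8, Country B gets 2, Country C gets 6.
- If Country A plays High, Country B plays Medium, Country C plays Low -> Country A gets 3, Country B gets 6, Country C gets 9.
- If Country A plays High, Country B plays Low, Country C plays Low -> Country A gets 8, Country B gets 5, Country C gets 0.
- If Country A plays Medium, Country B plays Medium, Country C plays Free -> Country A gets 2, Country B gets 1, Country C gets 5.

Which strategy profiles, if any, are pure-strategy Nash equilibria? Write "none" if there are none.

The pure Nash equilibria are (High, Low, Free) and (High, Medium, Low).

Mark each player's best response to every combination of opponents' strategies; a profile where every player is best-responding is a pure Nash equilibrium.
Country A against (Low, Free): payoffs 3, 9 → best response High.
Country A against (Low, Low): payoffs 0, 8 → best response High.
Country A against (Medium, Free): payoffs 2, 8 → best response High.
Country A against (Medium, Low): payoffs 0, 3 → best response High.
Country B against (Medium, Free): payoffs 2, 1 → best response Low.
Country B against (Medium, Low): payoffs 5, 8 → best response Medium.
Country B against (High, Free): payoffs 3, 2 → best response Low.
Country B against (High, Low): payoffs 5, 6 → best response Medium.
Country C against (Medium, Low): payoffs 0, 3 → best response Low.
Country C against (Medium, Medium): payoffs 5, 9 → best response Low.
Country C against (High, Low): payoffs 8, 0 → best response Free.
Country C against (High, Medium): payoffs 6, 9 → best response Low.
Mutual best responses: (High, Low, Free); (High, Medium, Low).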